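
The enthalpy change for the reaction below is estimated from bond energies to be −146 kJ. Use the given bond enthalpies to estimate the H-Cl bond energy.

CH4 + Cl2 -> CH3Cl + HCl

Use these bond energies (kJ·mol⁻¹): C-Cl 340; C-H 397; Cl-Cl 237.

Let D be the H-Cl bond energy.
Σ(broken) = 4×397 + 1×237 = 1825
Σ(formed) = 1×340 + 3×397 + 1×D = 1531 + D
ΔH = Σ(broken) − Σ(formed) = (1825) − (1531 + D) = +294 − D
Setting this equal to −146 kJ gives D = 440 kJ/mol.

D(H-Cl) ≈ 440 kJ/mol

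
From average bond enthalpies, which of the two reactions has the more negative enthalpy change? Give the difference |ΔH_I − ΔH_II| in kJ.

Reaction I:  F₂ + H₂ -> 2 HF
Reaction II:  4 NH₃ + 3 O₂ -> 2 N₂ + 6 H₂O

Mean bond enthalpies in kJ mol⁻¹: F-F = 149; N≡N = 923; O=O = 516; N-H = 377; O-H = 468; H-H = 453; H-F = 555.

Reaction I:
  Bonds broken (reactants):
    F-F: 1 × 149 = 149
    H-H: 1 × 453 = 453
    Σ(broken) = 602 kJ
  Bonds formed (products):
    H-F: 2 × 555 = 1110
    Σ(formed) = 1110 kJ
  ΔH_I = 602 − 1110 = −508 kJ
Reaction II:
  Bonds broken (reactants):
    N-H: 12 × 377 = 4524
    O=O: 3 × 516 = 1548
    Σ(broken) = 6072 kJ
  Bonds formed (products):
    N≡N: 2 × 923 = 1846
    O-H: 12 × 468 = 5616
    Σ(formed) = 7462 kJ
  ΔH_II = 6072 − 7462 = −1390 kJ
ΔH_I − ΔH_II = +882 kJ, so reaction II has the more negative ΔH; |ΔH_I − ΔH_II| = 882 kJ.

Reaction II, by 882 kJ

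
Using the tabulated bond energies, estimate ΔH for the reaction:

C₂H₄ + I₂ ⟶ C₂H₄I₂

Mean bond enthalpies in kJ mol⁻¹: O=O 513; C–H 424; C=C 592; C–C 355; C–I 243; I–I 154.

Bonds broken (reactants):
  C–H: 4 × 424 = 1696
  C=C: 1 × 592 = 592
  I–I: 1 × 154 = 154
  Σ(broken) = 2442 kJ
Bonds formed (products):
  C–C: 1 × 355 = 355
  C–H: 4 × 424 = 1696
  C–I: 2 × 243 = 486
  Σ(formed) = 2537 kJ
ΔH = Σ(broken) − Σ(formed) = 2442 − 2537 = −95 kJ

ΔH ≈ −95 kJ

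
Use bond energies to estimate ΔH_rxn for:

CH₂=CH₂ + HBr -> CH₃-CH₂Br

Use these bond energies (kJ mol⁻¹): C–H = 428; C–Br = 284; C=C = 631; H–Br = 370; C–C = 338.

Bonds broken (reactants):
  C–H: 4 × 428 = 1712
  C=C: 1 × 631 = 631
  H–Br: 1 × 370 = 370
  Σ(broken) = 2713 kJ
Bonds formed (products):
  C–Br: 1 × 284 = 284
  C–C: 1 × 338 = 338
  C–H: 5 × 428 = 2140
  Σ(formed) = 2762 kJ
ΔH = Σ(broken) − Σ(formed) = 2713 − 2762 = −49 kJ

ΔH ≈ −49 kJ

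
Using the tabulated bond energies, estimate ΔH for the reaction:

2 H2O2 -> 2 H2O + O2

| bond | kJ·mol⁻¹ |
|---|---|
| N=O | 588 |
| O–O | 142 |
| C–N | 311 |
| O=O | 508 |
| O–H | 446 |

ΔH ≈ −224 kJ

Bonds broken (reactants):
  O–H: 4 × 446 = 1784
  O–O: 2 × 142 = 284
  Σ(broken) = 2068 kJ
Bonds formed (products):
  O–H: 4 × 446 = 1784
  O=O: 1 × 508 = 508
  Σ(formed) = 2292 kJ
ΔH = Σ(broken) − Σ(formed) = 2068 − 2292 = −224 kJ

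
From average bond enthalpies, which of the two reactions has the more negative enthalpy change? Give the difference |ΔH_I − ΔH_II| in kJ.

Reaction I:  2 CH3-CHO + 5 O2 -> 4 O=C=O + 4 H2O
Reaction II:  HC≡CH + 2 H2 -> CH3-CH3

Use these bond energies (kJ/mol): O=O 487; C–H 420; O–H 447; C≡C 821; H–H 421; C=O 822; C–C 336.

Reaction I, by 1688 kJ

Reaction I:
  Bonds broken (reactants):
    C–C: 2 × 336 = 672
    C–H: 8 × 420 = 3360
    C=O: 2 × 822 = 1644
    O=O: 5 × 487 = 2435
    Σ(broken) = 8111 kJ
  Bonds formed (products):
    C=O: 8 × 822 = 6576
    O–H: 8 × 447 = 3576
    Σ(formed) = 10152 kJ
  ΔH_I = 8111 − 10152 = −2041 kJ
Reaction II:
  Bonds broken (reactants):
    C≡C: 1 × 821 = 821
    C–H: 2 × 420 = 840
    H–H: 2 × 421 = 842
    Σ(broken) = 2503 kJ
  Bonds formed (products):
    C–C: 1 × 336 = 336
    C–H: 6 × 420 = 2520
    Σ(formed) = 2856 kJ
  ΔH_II = 2503 − 2856 = −353 kJ
ΔH_I − ΔH_II = −1688 kJ, so reaction I has the more negative ΔH; |ΔH_I − ΔH_II| = 1688 kJ.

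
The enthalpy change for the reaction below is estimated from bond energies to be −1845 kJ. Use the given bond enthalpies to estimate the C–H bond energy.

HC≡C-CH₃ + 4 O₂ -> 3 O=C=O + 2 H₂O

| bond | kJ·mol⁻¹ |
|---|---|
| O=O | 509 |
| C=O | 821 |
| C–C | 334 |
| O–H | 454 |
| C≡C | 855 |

D(C–H) ≈ 418 kJ/mol

Let D be the C–H bond energy.
Σ(broken) = 1×855 + 1×334 + 4×D + 4×509 = 3225 + 4D
Σ(formed) = 6×821 + 4×454 = 6742
ΔH = Σ(broken) − Σ(formed) = (3225 + 4D) − (6742) = −3517 + 4D
Setting this equal to −1845 kJ gives 4D = 1672, so D = 418 kJ/mol.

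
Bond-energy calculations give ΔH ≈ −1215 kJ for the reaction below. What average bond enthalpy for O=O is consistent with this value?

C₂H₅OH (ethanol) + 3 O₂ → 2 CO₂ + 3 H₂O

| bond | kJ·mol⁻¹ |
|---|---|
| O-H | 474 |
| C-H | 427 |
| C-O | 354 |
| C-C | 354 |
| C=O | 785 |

Let D be the O=O bond energy.
Σ(broken) = 1×354 + 5×427 + 1×354 + 1×474 + 3×D = 3317 + 3D
Σ(formed) = 4×785 + 6×474 = 5984
ΔH = Σ(broken) − Σ(formed) = (3317 + 3D) − (5984) = −2667 + 3D
Setting this equal to −1215 kJ gives 3D = 1452, so D = 484 kJ/mol.

D(O=O) ≈ 484 kJ/mol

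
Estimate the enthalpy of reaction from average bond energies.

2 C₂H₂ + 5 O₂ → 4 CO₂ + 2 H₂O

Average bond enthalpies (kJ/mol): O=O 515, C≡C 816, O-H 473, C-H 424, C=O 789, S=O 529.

Bonds broken (reactants):
  C≡C: 2 × 816 = 1632
  C-H: 4 × 424 = 1696
  O=O: 5 × 515 = 2575
  Σ(broken) = 5903 kJ
Bonds formed (products):
  C=O: 8 × 789 = 6312
  O-H: 4 × 473 = 1892
  Σ(formed) = 8204 kJ
ΔH = Σ(broken) − Σ(formed) = 5903 − 8204 = −2301 kJ

ΔH ≈ −2301 kJ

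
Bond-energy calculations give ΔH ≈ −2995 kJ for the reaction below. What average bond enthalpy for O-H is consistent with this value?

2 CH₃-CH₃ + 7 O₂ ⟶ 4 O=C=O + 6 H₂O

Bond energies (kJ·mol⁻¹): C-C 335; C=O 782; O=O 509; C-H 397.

Let D be the O-H bond energy.
Σ(broken) = 2×335 + 12×397 + 7×509 = 8997
Σ(formed) = 8×782 + 12×D = 6256 + 12D
ΔH = Σ(broken) − Σ(formed) = (8997) − (6256 + 12D) = +2741 − 12D
Setting this equal to −2995 kJ gives 12D = 5736, so D = 478 kJ/mol.

D(O-H) ≈ 478 kJ/mol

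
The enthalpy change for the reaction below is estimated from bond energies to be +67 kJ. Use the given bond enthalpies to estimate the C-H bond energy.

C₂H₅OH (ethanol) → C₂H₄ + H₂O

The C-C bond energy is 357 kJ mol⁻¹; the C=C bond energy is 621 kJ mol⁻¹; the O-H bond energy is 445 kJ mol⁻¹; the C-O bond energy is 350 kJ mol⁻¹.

Let D be the C-H bond energy.
Σ(broken) = 1×357 + 5×D + 1×350 + 1×445 = 1152 + 5D
Σ(formed) = 4×D + 1×621 + 2×445 = 1511 + 4D
ΔH = Σ(broken) − Σ(formed) = (1152 + 5D) − (1511 + 4D) = −359 + D
Setting this equal to +67 kJ gives D = 426 kJ/mol.

D(C-H) ≈ 426 kJ/mol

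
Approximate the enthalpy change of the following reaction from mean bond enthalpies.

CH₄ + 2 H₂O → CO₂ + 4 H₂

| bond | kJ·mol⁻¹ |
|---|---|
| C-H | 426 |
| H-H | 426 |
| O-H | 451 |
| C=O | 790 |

ΔH ≈ +224 kJ

Bonds broken (reactants):
  C-H: 4 × 426 = 1704
  O-H: 4 × 451 = 1804
  Σ(broken) = 3508 kJ
Bonds formed (products):
  C=O: 2 × 790 = 1580
  H-H: 4 × 426 = 1704
  Σ(formed) = 3284 kJ
ΔH = Σ(broken) − Σ(formed) = 3508 − 3284 = +224 kJ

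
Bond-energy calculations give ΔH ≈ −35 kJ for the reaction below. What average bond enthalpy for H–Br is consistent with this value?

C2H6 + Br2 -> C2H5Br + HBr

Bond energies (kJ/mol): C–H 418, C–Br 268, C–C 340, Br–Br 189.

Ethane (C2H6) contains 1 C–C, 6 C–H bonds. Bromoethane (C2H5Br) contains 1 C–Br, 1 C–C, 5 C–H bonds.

Let D be the H–Br bond energy.
Σ(broken) = 1×189 + 1×340 + 6×418 = 3037
Σ(formed) = 1×268 + 1×340 + 5×418 + 1×D = 2698 + D
ΔH = Σ(broken) − Σ(formed) = (3037) − (2698 + D) = +339 − D
Setting this equal to −35 kJ gives D = 374 kJ/mol.

D(H–Br) ≈ 374 kJ/mol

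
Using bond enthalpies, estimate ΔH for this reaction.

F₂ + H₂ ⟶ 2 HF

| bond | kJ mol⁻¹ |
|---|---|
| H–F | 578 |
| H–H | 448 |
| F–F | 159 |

Bonds broken (reactants):
  F–F: 1 × 159 = 159
  H–H: 1 × 448 = 448
  Σ(broken) = 607 kJ
Bonds formed (products):
  H–F: 2 × 578 = 1156
  Σ(formed) = 1156 kJ
ΔH = Σ(broken) − Σ(formed) = 607 − 1156 = −549 kJ

ΔH ≈ −549 kJ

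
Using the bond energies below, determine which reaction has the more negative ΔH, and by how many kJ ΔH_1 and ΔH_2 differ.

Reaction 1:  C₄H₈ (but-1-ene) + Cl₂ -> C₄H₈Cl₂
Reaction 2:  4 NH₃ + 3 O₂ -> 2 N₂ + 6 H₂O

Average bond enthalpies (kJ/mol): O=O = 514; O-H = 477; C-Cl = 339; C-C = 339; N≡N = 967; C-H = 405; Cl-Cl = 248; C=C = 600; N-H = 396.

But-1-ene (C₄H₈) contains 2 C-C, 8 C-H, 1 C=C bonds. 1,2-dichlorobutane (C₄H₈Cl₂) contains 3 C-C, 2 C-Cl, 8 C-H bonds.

Reaction 2, by 1195 kJ

Reaction 1:
  Bonds broken (reactants):
    C-C: 2 × 339 = 678
    C-H: 8 × 405 = 3240
    C=C: 1 × 600 = 600
    Cl-Cl: 1 × 248 = 248
    Σ(broken) = 4766 kJ
  Bonds formed (products):
    C-C: 3 × 339 = 1017
    C-Cl: 2 × 339 = 678
    C-H: 8 × 405 = 3240
    Σ(formed) = 4935 kJ
  ΔH_1 = 4766 − 4935 = −169 kJ
Reaction 2:
  Bonds broken (reactants):
    N-H: 12 × 396 = 4752
    O=O: 3 × 514 = 1542
    Σ(broken) = 6294 kJ
  Bonds formed (products):
    N≡N: 2 × 967 = 1934
    O-H: 12 × 477 = 5724
    Σ(formed) = 7658 kJ
  ΔH_2 = 6294 − 7658 = −1364 kJ
ΔH_1 − ΔH_2 = +1195 kJ, so reaction 2 has the more negative ΔH; |ΔH_1 − ΔH_2| = 1195 kJ.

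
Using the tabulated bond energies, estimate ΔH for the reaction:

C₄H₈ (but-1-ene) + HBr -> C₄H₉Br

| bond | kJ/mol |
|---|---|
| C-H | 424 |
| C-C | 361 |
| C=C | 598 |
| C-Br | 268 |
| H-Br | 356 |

Bonds broken (reactants):
  C-C: 2 × 361 = 722
  C-H: 8 × 424 = 3392
  C=C: 1 × 598 = 598
  H-Br: 1 × 356 = 356
  Σ(broken) = 5068 kJ
Bonds formed (products):
  C-Br: 1 × 268 = 268
  C-C: 3 × 361 = 1083
  C-H: 9 × 424 = 3816
  Σ(formed) = 5167 kJ
ΔH = Σ(broken) − Σ(formed) = 5068 − 5167 = −99 kJ

ΔH ≈ −99 kJ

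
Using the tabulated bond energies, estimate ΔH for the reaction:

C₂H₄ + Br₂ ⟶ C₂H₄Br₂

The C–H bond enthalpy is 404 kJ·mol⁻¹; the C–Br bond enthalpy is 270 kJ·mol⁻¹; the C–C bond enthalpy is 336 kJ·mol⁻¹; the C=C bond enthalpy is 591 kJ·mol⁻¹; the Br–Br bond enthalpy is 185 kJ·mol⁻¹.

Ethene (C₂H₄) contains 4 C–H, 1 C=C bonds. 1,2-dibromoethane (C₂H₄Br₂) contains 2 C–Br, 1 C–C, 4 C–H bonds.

ΔH ≈ −100 kJ

Bonds broken (reactants):
  Br–Br: 1 × 185 = 185
  C–H: 4 × 404 = 1616
  C=C: 1 × 591 = 591
  Σ(broken) = 2392 kJ
Bonds formed (products):
  C–Br: 2 × 270 = 540
  C–C: 1 × 336 = 336
  C–H: 4 × 404 = 1616
  Σ(formed) = 2492 kJ
ΔH = Σ(broken) − Σ(formed) = 2392 − 2492 = −100 kJ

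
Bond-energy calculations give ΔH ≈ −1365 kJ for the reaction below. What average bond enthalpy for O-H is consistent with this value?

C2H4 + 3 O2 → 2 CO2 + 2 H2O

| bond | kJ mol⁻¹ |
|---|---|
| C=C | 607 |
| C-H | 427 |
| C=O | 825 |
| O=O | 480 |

D(O-H) ≈ 455 kJ/mol

Let D be the O-H bond energy.
Σ(broken) = 4×427 + 1×607 + 3×480 = 3755
Σ(formed) = 4×825 + 4×D = 3300 + 4D
ΔH = Σ(broken) − Σ(formed) = (3755) − (3300 + 4D) = +455 − 4D
Setting this equal to −1365 kJ gives 4D = 1820, so D = 455 kJ/mol.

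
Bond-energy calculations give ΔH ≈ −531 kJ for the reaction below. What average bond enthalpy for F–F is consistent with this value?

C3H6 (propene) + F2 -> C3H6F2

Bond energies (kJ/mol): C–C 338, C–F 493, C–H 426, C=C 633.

D(F–F) ≈ 160 kJ/mol

Let D be the F–F bond energy.
Σ(broken) = 1×338 + 6×426 + 1×633 + 1×D = 3527 + D
Σ(formed) = 2×338 + 2×493 + 6×426 = 4218
ΔH = Σ(broken) − Σ(formed) = (3527 + D) − (4218) = −691 + D
Setting this equal to −531 kJ gives D = 160 kJ/mol.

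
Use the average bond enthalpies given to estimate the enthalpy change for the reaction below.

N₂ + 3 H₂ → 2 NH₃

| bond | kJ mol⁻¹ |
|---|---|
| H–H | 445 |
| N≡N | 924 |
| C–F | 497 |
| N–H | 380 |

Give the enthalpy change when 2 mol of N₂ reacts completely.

ΔH = −42 kJ

Bonds broken (reactants):
  H–H: 3 × 445 = 1335
  N≡N: 1 × 924 = 924
  Σ(broken) = 2259 kJ
Bonds formed (products):
  N–H: 6 × 380 = 2280
  Σ(formed) = 2280 kJ
ΔH = Σ(broken) − Σ(formed) = 2259 − 2280 = −21 kJ
For 2× the reaction as written: 2 × (−21) = −42 kJ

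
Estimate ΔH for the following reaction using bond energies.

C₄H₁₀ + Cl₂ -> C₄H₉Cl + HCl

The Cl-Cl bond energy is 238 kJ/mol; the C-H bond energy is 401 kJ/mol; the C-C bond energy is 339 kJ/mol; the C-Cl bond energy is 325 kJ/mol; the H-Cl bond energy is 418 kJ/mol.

ΔH ≈ −104 kJ

Bonds broken (reactants):
  C-C: 3 × 339 = 1017
  C-H: 10 × 401 = 4010
  Cl-Cl: 1 × 238 = 238
  Σ(broken) = 5265 kJ
Bonds formed (products):
  C-C: 3 × 339 = 1017
  C-Cl: 1 × 325 = 325
  C-H: 9 × 401 = 3609
  H-Cl: 1 × 418 = 418
  Σ(formed) = 5369 kJ
ΔH = Σ(broken) − Σ(formed) = 5265 − 5369 = −104 kJ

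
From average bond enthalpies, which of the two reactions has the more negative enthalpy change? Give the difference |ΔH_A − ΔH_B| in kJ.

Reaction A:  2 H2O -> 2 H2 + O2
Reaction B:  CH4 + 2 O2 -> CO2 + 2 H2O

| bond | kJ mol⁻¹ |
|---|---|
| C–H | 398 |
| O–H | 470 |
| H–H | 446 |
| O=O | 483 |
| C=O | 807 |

Reaction B, by 1441 kJ

Reaction A:
  Bonds broken (reactants):
    O–H: 4 × 470 = 1880
    Σ(broken) = 1880 kJ
  Bonds formed (products):
    H–H: 2 × 446 = 892
    O=O: 1 × 483 = 483
    Σ(formed) = 1375 kJ
  ΔH_A = 1880 − 1375 = +505 kJ
Reaction B:
  Bonds broken (reactants):
    C–H: 4 × 398 = 1592
    O=O: 2 × 483 = 966
    Σ(broken) = 2558 kJ
  Bonds formed (products):
    C=O: 2 × 807 = 1614
    O–H: 4 × 470 = 1880
    Σ(formed) = 3494 kJ
  ΔH_B = 2558 − 3494 = −936 kJ
ΔH_A − ΔH_B = +1441 kJ, so reaction B has the more negative ΔH; |ΔH_A − ΔH_B| = 1441 kJ.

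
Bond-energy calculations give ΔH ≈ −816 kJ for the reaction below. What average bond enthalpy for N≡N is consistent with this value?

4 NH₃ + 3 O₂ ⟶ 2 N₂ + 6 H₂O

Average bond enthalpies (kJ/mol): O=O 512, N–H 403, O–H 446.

D(N≡N) ≈ 918 kJ/mol

Let D be the N≡N bond energy.
Σ(broken) = 12×403 + 3×512 = 6372
Σ(formed) = 2×D + 12×446 = 5352 + 2D
ΔH = Σ(broken) − Σ(formed) = (6372) − (5352 + 2D) = +1020 − 2D
Setting this equal to −816 kJ gives 2D = 1836, so D = 918 kJ/mol.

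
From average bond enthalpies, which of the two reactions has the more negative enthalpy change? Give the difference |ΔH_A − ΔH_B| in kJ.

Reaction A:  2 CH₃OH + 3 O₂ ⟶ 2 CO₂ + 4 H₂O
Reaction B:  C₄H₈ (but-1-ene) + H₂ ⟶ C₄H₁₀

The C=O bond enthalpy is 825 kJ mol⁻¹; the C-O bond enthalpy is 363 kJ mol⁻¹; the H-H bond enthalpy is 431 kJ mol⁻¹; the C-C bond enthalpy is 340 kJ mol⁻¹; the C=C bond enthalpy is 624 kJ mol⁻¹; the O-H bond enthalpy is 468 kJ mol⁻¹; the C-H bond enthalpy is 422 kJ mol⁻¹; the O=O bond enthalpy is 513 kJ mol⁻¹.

Reaction A:
  Bonds broken (reactants):
    C-H: 6 × 422 = 2532
    C-O: 2 × 363 = 726
    O-H: 2 × 468 = 936
    O=O: 3 × 513 = 1539
    Σ(broken) = 5733 kJ
  Bonds formed (products):
    C=O: 4 × 825 = 3300
    O-H: 8 × 468 = 3744
    Σ(formed) = 7044 kJ
  ΔH_A = 5733 − 7044 = −1311 kJ
Reaction B:
  Bonds broken (reactants):
    C-C: 2 × 340 = 680
    C-H: 8 × 422 = 3376
    C=C: 1 × 624 = 624
    H-H: 1 × 431 = 431
    Σ(broken) = 5111 kJ
  Bonds formed (products):
    C-C: 3 × 340 = 1020
    C-H: 10 × 422 = 4220
    Σ(formed) = 5240 kJ
  ΔH_B = 5111 − 5240 = −129 kJ
ΔH_A − ΔH_B = −1182 kJ, so reaction A has the more negative ΔH; |ΔH_A − ΔH_B| = 1182 kJ.

Reaction A, by 1182 kJ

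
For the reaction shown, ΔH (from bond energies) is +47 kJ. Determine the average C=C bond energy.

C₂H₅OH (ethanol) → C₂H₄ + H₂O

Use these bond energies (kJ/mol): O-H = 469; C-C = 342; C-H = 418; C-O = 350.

D(C=C) ≈ 594 kJ/mol

Let D be the C=C bond energy.
Σ(broken) = 1×342 + 5×418 + 1×350 + 1×469 = 3251
Σ(formed) = 4×418 + 1×D + 2×469 = 2610 + D
ΔH = Σ(broken) − Σ(formed) = (3251) − (2610 + D) = +641 − D
Setting this equal to +47 kJ gives D = 594 kJ/mol.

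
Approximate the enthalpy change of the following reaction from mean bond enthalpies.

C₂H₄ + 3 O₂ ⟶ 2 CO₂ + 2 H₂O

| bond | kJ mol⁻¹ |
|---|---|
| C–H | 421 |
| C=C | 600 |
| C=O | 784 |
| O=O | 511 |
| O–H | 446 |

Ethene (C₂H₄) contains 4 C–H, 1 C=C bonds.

ΔH ≈ −1103 kJ

Bonds broken (reactants):
  C–H: 4 × 421 = 1684
  C=C: 1 × 600 = 600
  O=O: 3 × 511 = 1533
  Σ(broken) = 3817 kJ
Bonds formed (products):
  C=O: 4 × 784 = 3136
  O–H: 4 × 446 = 1784
  Σ(formed) = 4920 kJ
ΔH = Σ(broken) − Σ(formed) = 3817 − 4920 = −1103 kJ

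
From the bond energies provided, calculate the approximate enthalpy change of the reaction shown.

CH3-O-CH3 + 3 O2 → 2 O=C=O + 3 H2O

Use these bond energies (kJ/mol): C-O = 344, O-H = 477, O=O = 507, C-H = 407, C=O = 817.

Bonds broken (reactants):
  C-H: 6 × 407 = 2442
  C-O: 2 × 344 = 688
  O=O: 3 × 507 = 1521
  Σ(broken) = 4651 kJ
Bonds formed (products):
  C=O: 4 × 817 = 3268
  O-H: 6 × 477 = 2862
  Σ(formed) = 6130 kJ
ΔH = Σ(broken) − Σ(formed) = 4651 − 6130 = −1479 kJ

ΔH ≈ −1479 kJ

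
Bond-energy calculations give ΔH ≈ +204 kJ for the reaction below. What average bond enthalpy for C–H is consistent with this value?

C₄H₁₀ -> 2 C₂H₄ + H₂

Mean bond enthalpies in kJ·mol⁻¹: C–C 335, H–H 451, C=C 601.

Let D be the C–H bond energy.
Σ(broken) = 3×335 + 10×D = 1005 + 10D
Σ(formed) = 8×D + 2×601 + 1×451 = 1653 + 8D
ΔH = Σ(broken) − Σ(formed) = (1005 + 10D) − (1653 + 8D) = −648 + 2D
Setting this equal to +204 kJ gives 2D = 852, so D = 426 kJ/mol.

D(C–H) ≈ 426 kJ/mol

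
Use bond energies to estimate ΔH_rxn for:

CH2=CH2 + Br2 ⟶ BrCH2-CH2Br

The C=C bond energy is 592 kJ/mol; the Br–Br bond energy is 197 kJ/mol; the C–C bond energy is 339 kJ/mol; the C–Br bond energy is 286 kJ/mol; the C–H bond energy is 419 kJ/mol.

Bonds broken (reactants):
  Br–Br: 1 × 197 = 197
  C–H: 4 × 419 = 1676
  C=C: 1 × 592 = 592
  Σ(broken) = 2465 kJ
Bonds formed (products):
  C–Br: 2 × 286 = 572
  C–C: 1 × 339 = 339
  C–H: 4 × 419 = 1676
  Σ(formed) = 2587 kJ
ΔH = Σ(broken) − Σ(formed) = 2465 − 2587 = −122 kJ

ΔH ≈ −122 kJ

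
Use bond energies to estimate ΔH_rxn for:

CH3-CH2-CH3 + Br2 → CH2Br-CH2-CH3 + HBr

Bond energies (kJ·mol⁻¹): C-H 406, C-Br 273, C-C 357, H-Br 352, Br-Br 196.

Bonds broken (reactants):
  Br-Br: 1 × 196 = 196
  C-C: 2 × 357 = 714
  C-H: 8 × 406 = 3248
  Σ(broken) = 4158 kJ
Bonds formed (products):
  C-Br: 1 × 273 = 273
  C-C: 2 × 357 = 714
  C-H: 7 × 406 = 2842
  H-Br: 1 × 352 = 352
  Σ(formed) = 4181 kJ
ΔH = Σ(broken) − Σ(formed) = 4158 − 4181 = −23 kJ

ΔH ≈ −23 kJ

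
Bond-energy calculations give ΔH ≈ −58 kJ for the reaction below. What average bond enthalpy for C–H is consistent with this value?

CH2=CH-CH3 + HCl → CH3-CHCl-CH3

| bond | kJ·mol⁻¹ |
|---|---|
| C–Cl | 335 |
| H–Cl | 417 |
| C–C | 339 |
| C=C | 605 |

D(C–H) ≈ 406 kJ/mol

Let D be the C–H bond energy.
Σ(broken) = 1×339 + 6×D + 1×605 + 1×417 = 1361 + 6D
Σ(formed) = 2×339 + 1×335 + 7×D = 1013 + 7D
ΔH = Σ(broken) − Σ(formed) = (1361 + 6D) − (1013 + 7D) = +348 − D
Setting this equal to −58 kJ gives D = 406 kJ/mol.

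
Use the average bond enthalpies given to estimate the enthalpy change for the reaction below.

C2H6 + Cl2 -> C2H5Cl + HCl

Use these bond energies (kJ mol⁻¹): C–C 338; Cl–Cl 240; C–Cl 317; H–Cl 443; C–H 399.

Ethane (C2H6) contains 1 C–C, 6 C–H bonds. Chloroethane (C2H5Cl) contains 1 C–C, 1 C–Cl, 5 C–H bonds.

ΔH ≈ −121 kJ

Bonds broken (reactants):
  C–C: 1 × 338 = 338
  C–H: 6 × 399 = 2394
  Cl–Cl: 1 × 240 = 240
  Σ(broken) = 2972 kJ
Bonds formed (products):
  C–C: 1 × 338 = 338
  C–Cl: 1 × 317 = 317
  C–H: 5 × 399 = 1995
  H–Cl: 1 × 443 = 443
  Σ(formed) = 3093 kJ
ΔH = Σ(broken) − Σ(formed) = 2972 − 3093 = −121 kJ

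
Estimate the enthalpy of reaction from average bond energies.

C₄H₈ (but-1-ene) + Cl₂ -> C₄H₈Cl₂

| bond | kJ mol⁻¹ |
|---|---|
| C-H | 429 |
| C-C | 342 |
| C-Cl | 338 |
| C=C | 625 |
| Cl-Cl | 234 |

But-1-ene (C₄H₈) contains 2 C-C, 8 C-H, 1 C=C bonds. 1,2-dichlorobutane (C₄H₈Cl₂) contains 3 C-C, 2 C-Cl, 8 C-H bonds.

Bonds broken (reactants):
  C-C: 2 × 342 = 684
  C-H: 8 × 429 = 3432
  C=C: 1 × 625 = 625
  Cl-Cl: 1 × 234 = 234
  Σ(broken) = 4975 kJ
Bonds formed (products):
  C-C: 3 × 342 = 1026
  C-Cl: 2 × 338 = 676
  C-H: 8 × 429 = 3432
  Σ(formed) = 5134 kJ
ΔH = Σ(broken) − Σ(formed) = 4975 − 5134 = −159 kJ

ΔH ≈ −159 kJ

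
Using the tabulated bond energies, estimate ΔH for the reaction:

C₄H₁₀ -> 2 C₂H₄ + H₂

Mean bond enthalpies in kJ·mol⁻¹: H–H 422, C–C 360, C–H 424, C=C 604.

Bonds broken (reactants):
  C–C: 3 × 360 = 1080
  C–H: 10 × 424 = 4240
  Σ(broken) = 5320 kJ
Bonds formed (products):
  C–H: 8 × 424 = 3392
  C=C: 2 × 604 = 1208
  H–H: 1 × 422 = 422
  Σ(formed) = 5022 kJ
ΔH = Σ(broken) − Σ(formed) = 5320 − 5022 = +298 kJ

ΔH ≈ +298 kJ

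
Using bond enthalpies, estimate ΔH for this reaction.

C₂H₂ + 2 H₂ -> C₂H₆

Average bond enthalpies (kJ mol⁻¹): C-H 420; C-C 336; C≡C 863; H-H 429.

Bonds broken (reactants):
  C≡C: 1 × 863 = 863
  C-H: 2 × 420 = 840
  H-H: 2 × 429 = 858
  Σ(broken) = 2561 kJ
Bonds formed (products):
  C-C: 1 × 336 = 336
  C-H: 6 × 420 = 2520
  Σ(formed) = 2856 kJ
ΔH = Σ(broken) − Σ(formed) = 2561 − 2856 = −295 kJ

ΔH ≈ −295 kJ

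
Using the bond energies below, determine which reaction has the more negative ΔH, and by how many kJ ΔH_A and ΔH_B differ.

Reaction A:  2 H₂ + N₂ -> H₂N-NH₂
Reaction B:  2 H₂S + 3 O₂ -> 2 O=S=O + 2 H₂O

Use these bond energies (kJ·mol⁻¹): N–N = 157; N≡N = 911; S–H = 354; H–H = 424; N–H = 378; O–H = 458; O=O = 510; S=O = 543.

Reaction B, by 1148 kJ

Reaction A:
  Bonds broken (reactants):
    H–H: 2 × 424 = 848
    N≡N: 1 × 911 = 911
    Σ(broken) = 1759 kJ
  Bonds formed (products):
    N–H: 4 × 378 = 1512
    N–N: 1 × 157 = 157
    Σ(formed) = 1669 kJ
  ΔH_A = 1759 − 1669 = +90 kJ
Reaction B:
  Bonds broken (reactants):
    O=O: 3 × 510 = 1530
    S–H: 4 × 354 = 1416
    Σ(broken) = 2946 kJ
  Bonds formed (products):
    O–H: 4 × 458 = 1832
    S=O: 4 × 543 = 2172
    Σ(formed) = 4004 kJ
  ΔH_B = 2946 − 4004 = −1058 kJ
ΔH_A − ΔH_B = +1148 kJ, so reaction B has the more negative ΔH; |ΔH_A − ΔH_B| = 1148 kJ.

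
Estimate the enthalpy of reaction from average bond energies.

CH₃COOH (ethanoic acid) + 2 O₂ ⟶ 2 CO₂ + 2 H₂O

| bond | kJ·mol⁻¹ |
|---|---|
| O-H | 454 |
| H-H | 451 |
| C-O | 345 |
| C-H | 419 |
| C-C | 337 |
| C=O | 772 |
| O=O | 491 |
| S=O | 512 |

ΔH ≈ −757 kJ

Bonds broken (reactants):
  C-C: 1 × 337 = 337
  C-H: 3 × 419 = 1257
  C-O: 1 × 345 = 345
  C=O: 1 × 772 = 772
  O-H: 1 × 454 = 454
  O=O: 2 × 491 = 982
  Σ(broken) = 4147 kJ
Bonds formed (products):
  C=O: 4 × 772 = 3088
  O-H: 4 × 454 = 1816
  Σ(formed) = 4904 kJ
ΔH = Σ(broken) − Σ(formed) = 4147 − 4904 = −757 kJ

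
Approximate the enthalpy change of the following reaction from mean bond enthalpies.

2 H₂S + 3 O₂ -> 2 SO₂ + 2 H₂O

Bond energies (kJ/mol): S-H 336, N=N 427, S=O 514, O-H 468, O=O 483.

ΔH ≈ −1135 kJ

Bonds broken (reactants):
  O=O: 3 × 483 = 1449
  S-H: 4 × 336 = 1344
  Σ(broken) = 2793 kJ
Bonds formed (products):
  O-H: 4 × 468 = 1872
  S=O: 4 × 514 = 2056
  Σ(formed) = 3928 kJ
ΔH = Σ(broken) − Σ(formed) = 2793 − 3928 = −1135 kJ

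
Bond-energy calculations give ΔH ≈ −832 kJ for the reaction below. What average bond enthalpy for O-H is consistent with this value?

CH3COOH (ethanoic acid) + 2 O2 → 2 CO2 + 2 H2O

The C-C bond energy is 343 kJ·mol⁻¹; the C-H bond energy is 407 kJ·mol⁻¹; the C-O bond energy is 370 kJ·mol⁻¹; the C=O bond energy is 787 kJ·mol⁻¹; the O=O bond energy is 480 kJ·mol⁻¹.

Let D be the O-H bond energy.
Σ(broken) = 1×343 + 3×407 + 1×370 + 1×787 + 1×D + 2×480 = 3681 + D
Σ(formed) = 4×787 + 4×D = 3148 + 4D
ΔH = Σ(broken) − Σ(formed) = (3681 + D) − (3148 + 4D) = +533 − 3D
Setting this equal to −832 kJ gives 3D = 1365, so D = 455 kJ/mol.

D(O-H) ≈ 455 kJ/mol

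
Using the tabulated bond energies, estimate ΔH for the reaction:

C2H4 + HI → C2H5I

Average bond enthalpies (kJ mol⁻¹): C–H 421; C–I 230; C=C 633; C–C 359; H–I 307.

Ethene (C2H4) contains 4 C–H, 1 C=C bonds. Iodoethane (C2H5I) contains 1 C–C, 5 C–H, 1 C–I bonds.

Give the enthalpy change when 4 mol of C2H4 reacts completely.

ΔH = −280 kJ

Bonds broken (reactants):
  C–H: 4 × 421 = 1684
  C=C: 1 × 633 = 633
  H–I: 1 × 307 = 307
  Σ(broken) = 2624 kJ
Bonds formed (products):
  C–C: 1 × 359 = 359
  C–H: 5 × 421 = 2105
  C–I: 1 × 230 = 230
  Σ(formed) = 2694 kJ
ΔH = Σ(broken) − Σ(formed) = 2624 − 2694 = −70 kJ
For 4× the reaction as written: 4 × (−70) = −280 kJ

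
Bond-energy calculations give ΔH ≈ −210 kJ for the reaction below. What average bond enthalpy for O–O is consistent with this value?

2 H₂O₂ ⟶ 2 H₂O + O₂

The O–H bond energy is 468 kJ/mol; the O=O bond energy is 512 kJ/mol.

Let D be the O–O bond energy.
Σ(broken) = 4×468 + 2×D = 1872 + 2D
Σ(formed) = 4×468 + 1×512 = 2384
ΔH = Σ(broken) − Σ(formed) = (1872 + 2D) − (2384) = −512 + 2D
Setting this equal to −210 kJ gives 2D = 302, so D = 151 kJ/mol.

D(O–O) ≈ 151 kJ/mol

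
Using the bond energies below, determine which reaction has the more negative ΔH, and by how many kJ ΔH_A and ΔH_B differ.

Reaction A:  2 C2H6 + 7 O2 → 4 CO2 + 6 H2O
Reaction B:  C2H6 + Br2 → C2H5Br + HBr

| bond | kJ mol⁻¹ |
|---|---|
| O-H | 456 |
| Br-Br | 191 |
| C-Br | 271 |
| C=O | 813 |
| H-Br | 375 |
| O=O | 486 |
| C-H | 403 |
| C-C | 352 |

Reaction A, by 2982 kJ

Reaction A:
  Bonds broken (reactants):
    C-C: 2 × 352 = 704
    C-H: 12 × 403 = 4836
    O=O: 7 × 486 = 3402
    Σ(broken) = 8942 kJ
  Bonds formed (products):
    C=O: 8 × 813 = 6504
    O-H: 12 × 456 = 5472
    Σ(formed) = 11976 kJ
  ΔH_A = 8942 − 11976 = −3034 kJ
Reaction B:
  Bonds broken (reactants):
    Br-Br: 1 × 191 = 191
    C-C: 1 × 352 = 352
    C-H: 6 × 403 = 2418
    Σ(broken) = 2961 kJ
  Bonds formed (products):
    C-Br: 1 × 271 = 271
    C-C: 1 × 352 = 352
    C-H: 5 × 403 = 2015
    H-Br: 1 × 375 = 375
    Σ(formed) = 3013 kJ
  ΔH_B = 2961 − 3013 = −52 kJ
ΔH_A − ΔH_B = −2982 kJ, so reaction A has the more negative ΔH; |ΔH_A − ΔH_B| = 2982 kJ.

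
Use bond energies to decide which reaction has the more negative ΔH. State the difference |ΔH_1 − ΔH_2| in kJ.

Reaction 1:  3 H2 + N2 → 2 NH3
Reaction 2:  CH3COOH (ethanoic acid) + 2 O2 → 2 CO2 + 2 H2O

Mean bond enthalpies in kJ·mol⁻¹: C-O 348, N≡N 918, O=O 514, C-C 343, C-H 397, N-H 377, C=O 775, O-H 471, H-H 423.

Reaction 1:
  Bonds broken (reactants):
    H-H: 3 × 423 = 1269
    N≡N: 1 × 918 = 918
    Σ(broken) = 2187 kJ
  Bonds formed (products):
    N-H: 6 × 377 = 2262
    Σ(formed) = 2262 kJ
  ΔH_1 = 2187 − 2262 = −75 kJ
Reaction 2:
  Bonds broken (reactants):
    C-C: 1 × 343 = 343
    C-H: 3 × 397 = 1191
    C-O: 1 × 348 = 348
    C=O: 1 × 775 = 775
    O-H: 1 × 471 = 471
    O=O: 2 × 514 = 1028
    Σ(broken) = 4156 kJ
  Bonds formed (products):
    C=O: 4 × 775 = 3100
    O-H: 4 × 471 = 1884
    Σ(formed) = 4984 kJ
  ΔH_2 = 4156 − 4984 = −828 kJ
ΔH_1 − ΔH_2 = +753 kJ, so reaction 2 has the more negative ΔH; |ΔH_1 − ΔH_2| = 753 kJ.

Reaction 2, by 753 kJ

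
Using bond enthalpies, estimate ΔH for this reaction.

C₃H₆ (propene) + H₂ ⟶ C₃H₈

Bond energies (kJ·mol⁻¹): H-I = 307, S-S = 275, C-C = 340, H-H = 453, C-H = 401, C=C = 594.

Bonds broken (reactants):
  C-C: 1 × 340 = 340
  C-H: 6 × 401 = 2406
  C=C: 1 × 594 = 594
  H-H: 1 × 453 = 453
  Σ(broken) = 3793 kJ
Bonds formed (products):
  C-C: 2 × 340 = 680
  C-H: 8 × 401 = 3208
  Σ(formed) = 3888 kJ
ΔH = Σ(broken) − Σ(formed) = 3793 − 3888 = −95 kJ

ΔH ≈ −95 kJ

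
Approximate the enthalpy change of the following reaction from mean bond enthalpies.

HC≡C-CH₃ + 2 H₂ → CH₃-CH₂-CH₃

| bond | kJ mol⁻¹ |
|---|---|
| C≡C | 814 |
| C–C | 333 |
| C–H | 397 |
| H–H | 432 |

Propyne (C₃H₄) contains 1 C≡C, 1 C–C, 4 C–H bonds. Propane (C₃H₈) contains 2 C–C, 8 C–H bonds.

ΔH ≈ −243 kJ

Bonds broken (reactants):
  C≡C: 1 × 814 = 814
  C–C: 1 × 333 = 333
  C–H: 4 × 397 = 1588
  H–H: 2 × 432 = 864
  Σ(broken) = 3599 kJ
Bonds formed (products):
  C–C: 2 × 333 = 666
  C–H: 8 × 397 = 3176
  Σ(formed) = 3842 kJ
ΔH = Σ(broken) − Σ(formed) = 3599 − 3842 = −243 kJ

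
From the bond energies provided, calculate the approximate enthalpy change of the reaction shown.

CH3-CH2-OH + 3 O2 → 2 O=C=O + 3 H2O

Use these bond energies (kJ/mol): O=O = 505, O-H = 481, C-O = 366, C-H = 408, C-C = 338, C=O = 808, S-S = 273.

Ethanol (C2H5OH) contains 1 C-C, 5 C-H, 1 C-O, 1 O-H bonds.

ΔH ≈ −1378 kJ

Bonds broken (reactants):
  C-C: 1 × 338 = 338
  C-H: 5 × 408 = 2040
  C-O: 1 × 366 = 366
  O-H: 1 × 481 = 481
  O=O: 3 × 505 = 1515
  Σ(broken) = 4740 kJ
Bonds formed (products):
  C=O: 4 × 808 = 3232
  O-H: 6 × 481 = 2886
  Σ(formed) = 6118 kJ
ΔH = Σ(broken) − Σ(formed) = 4740 − 6118 = −1378 kJ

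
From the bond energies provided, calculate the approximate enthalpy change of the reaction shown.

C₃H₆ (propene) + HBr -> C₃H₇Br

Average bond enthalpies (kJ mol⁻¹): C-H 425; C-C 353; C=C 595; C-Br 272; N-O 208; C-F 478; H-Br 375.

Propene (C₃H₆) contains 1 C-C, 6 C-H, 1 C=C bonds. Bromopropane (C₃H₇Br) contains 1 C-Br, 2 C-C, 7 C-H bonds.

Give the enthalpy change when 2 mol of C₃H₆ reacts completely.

ΔH = −160 kJ

Bonds broken (reactants):
  C-C: 1 × 353 = 353
  C-H: 6 × 425 = 2550
  C=C: 1 × 595 = 595
  H-Br: 1 × 375 = 375
  Σ(broken) = 3873 kJ
Bonds formed (products):
  C-Br: 1 × 272 = 272
  C-C: 2 × 353 = 706
  C-H: 7 × 425 = 2975
  Σ(formed) = 3953 kJ
ΔH = Σ(broken) − Σ(formed) = 3873 − 3953 = −80 kJ
For 2× the reaction as written: 2 × (−80) = −160 kJ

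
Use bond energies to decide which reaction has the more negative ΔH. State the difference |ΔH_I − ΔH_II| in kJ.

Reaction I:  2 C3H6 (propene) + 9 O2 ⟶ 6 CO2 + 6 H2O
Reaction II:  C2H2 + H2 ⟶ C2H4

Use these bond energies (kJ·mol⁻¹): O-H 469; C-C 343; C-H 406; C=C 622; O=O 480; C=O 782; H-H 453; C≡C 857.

Reaction I, by 3766 kJ

Reaction I:
  Bonds broken (reactants):
    C-C: 2 × 343 = 686
    C-H: 12 × 406 = 4872
    C=C: 2 × 622 = 1244
    O=O: 9 × 480 = 4320
    Σ(broken) = 11122 kJ
  Bonds formed (products):
    C=O: 12 × 782 = 9384
    O-H: 12 × 469 = 5628
    Σ(formed) = 15012 kJ
  ΔH_I = 11122 − 15012 = −3890 kJ
Reaction II:
  Bonds broken (reactants):
    C≡C: 1 × 857 = 857
    C-H: 2 × 406 = 812
    H-H: 1 × 453 = 453
    Σ(broken) = 2122 kJ
  Bonds formed (products):
    C-H: 4 × 406 = 1624
    C=C: 1 × 622 = 622
    Σ(formed) = 2246 kJ
  ΔH_II = 2122 − 2246 = −124 kJ
ΔH_I − ΔH_II = −3766 kJ, so reaction I has the more negative ΔH; |ΔH_I − ΔH_II| = 3766 kJ.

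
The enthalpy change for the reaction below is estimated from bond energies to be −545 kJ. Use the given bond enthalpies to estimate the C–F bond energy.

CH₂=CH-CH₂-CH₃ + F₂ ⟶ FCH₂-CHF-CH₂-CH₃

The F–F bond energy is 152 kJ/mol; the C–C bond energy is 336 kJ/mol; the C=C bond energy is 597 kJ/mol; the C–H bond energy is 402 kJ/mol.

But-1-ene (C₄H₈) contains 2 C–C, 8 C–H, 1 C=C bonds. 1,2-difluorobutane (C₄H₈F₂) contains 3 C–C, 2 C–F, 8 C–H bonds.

D(C–F) ≈ 479 kJ/mol

Let D be the C–F bond energy.
Σ(broken) = 2×336 + 8×402 + 1×597 + 1×152 = 4637
Σ(formed) = 3×336 + 2×D + 8×402 = 4224 + 2D
ΔH = Σ(broken) − Σ(formed) = (4637) − (4224 + 2D) = +413 − 2D
Setting this equal to −545 kJ gives 2D = 958, so D = 479 kJ/mol.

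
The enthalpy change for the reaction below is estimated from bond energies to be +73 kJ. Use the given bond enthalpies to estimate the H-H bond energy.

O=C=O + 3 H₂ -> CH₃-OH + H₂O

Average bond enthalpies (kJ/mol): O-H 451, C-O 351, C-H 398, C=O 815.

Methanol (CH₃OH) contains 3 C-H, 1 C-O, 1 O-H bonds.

D(H-H) ≈ 447 kJ/mol

Let D be the H-H bond energy.
Σ(broken) = 2×815 + 3×D = 1630 + 3D
Σ(formed) = 3×398 + 1×351 + 3×451 = 2898
ΔH = Σ(broken) − Σ(formed) = (1630 + 3D) − (2898) = −1268 + 3D
Setting this equal to +73 kJ gives 3D = 1341, so D = 447 kJ/mol.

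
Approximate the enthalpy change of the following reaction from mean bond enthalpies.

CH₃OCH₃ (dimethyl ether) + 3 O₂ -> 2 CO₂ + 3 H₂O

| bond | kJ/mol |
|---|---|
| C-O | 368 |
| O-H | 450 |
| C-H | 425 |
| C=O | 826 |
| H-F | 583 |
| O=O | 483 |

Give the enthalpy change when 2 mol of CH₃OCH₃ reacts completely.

ΔH = −2538 kJ

Bonds broken (reactants):
  C-H: 6 × 425 = 2550
  C-O: 2 × 368 = 736
  O=O: 3 × 483 = 1449
  Σ(broken) = 4735 kJ
Bonds formed (products):
  C=O: 4 × 826 = 3304
  O-H: 6 × 450 = 2700
  Σ(formed) = 6004 kJ
ΔH = Σ(broken) − Σ(formed) = 4735 − 6004 = −1269 kJ
For 2× the reaction as written: 2 × (−1269) = −2538 kJ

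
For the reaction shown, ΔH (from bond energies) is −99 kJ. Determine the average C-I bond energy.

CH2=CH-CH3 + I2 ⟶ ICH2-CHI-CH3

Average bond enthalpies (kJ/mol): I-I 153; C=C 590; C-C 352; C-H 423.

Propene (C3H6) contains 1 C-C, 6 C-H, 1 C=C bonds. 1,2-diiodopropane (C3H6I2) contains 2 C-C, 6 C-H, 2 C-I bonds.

Let D be the C-I bond energy.
Σ(broken) = 1×352 + 6×423 + 1×590 + 1×153 = 3633
Σ(formed) = 2×352 + 6×423 + 2×D = 3242 + 2D
ΔH = Σ(broken) − Σ(formed) = (3633) − (3242 + 2D) = +391 − 2D
Setting this equal to −99 kJ gives 2D = 490, so D = 245 kJ/mol.

D(C-I) ≈ 245 kJ/mol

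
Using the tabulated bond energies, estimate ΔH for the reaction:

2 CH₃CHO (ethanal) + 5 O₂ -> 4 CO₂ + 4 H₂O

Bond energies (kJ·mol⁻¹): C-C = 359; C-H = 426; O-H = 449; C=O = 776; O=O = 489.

ΔH ≈ −1677 kJ

Bonds broken (reactants):
  C-C: 2 × 359 = 718
  C-H: 8 × 426 = 3408
  C=O: 2 × 776 = 1552
  O=O: 5 × 489 = 2445
  Σ(broken) = 8123 kJ
Bonds formed (products):
  C=O: 8 × 776 = 6208
  O-H: 8 × 449 = 3592
  Σ(formed) = 9800 kJ
ΔH = Σ(broken) − Σ(formed) = 8123 − 9800 = −1677 kJ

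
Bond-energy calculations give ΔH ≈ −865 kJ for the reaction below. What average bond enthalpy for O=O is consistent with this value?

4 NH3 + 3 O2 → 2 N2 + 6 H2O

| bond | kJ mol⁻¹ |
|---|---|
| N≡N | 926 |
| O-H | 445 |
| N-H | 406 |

D(O=O) ≈ 485 kJ/mol

Let D be the O=O bond energy.
Σ(broken) = 12×406 + 3×D = 4872 + 3D
Σ(formed) = 2×926 + 12×445 = 7192
ΔH = Σ(broken) − Σ(formed) = (4872 + 3D) − (7192) = −2320 + 3D
Setting this equal to −865 kJ gives 3D = 1455, so D = 485 kJ/mol.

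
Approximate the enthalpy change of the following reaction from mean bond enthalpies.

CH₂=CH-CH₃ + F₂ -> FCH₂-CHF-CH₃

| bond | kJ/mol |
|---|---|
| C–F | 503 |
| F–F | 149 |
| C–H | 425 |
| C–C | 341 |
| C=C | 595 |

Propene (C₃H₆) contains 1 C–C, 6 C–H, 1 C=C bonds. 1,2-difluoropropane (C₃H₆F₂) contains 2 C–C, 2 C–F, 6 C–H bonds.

Bonds broken (reactants):
  C–C: 1 × 341 = 341
  C–H: 6 × 425 = 2550
  C=C: 1 × 595 = 595
  F–F: 1 × 149 = 149
  Σ(broken) = 3635 kJ
Bonds formed (products):
  C–C: 2 × 341 = 682
  C–F: 2 × 503 = 1006
  C–H: 6 × 425 = 2550
  Σ(formed) = 4238 kJ
ΔH = Σ(broken) − Σ(formed) = 3635 − 4238 = −603 kJ

ΔH ≈ −603 kJ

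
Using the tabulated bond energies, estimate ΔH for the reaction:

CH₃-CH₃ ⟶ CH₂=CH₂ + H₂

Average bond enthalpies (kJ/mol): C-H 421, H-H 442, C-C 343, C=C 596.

ΔH ≈ +147 kJ

Bonds broken (reactants):
  C-C: 1 × 343 = 343
  C-H: 6 × 421 = 2526
  Σ(broken) = 2869 kJ
Bonds formed (products):
  C-H: 4 × 421 = 1684
  C=C: 1 × 596 = 596
  H-H: 1 × 442 = 442
  Σ(formed) = 2722 kJ
ΔH = Σ(broken) − Σ(formed) = 2869 − 2722 = +147 kJ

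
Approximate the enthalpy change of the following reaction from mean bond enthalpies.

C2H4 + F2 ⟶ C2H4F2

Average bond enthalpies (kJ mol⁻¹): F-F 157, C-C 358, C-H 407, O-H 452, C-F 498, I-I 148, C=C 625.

ΔH ≈ −572 kJ

Bonds broken (reactants):
  C-H: 4 × 407 = 1628
  C=C: 1 × 625 = 625
  F-F: 1 × 157 = 157
  Σ(broken) = 2410 kJ
Bonds formed (products):
  C-C: 1 × 358 = 358
  C-F: 2 × 498 = 996
  C-H: 4 × 407 = 1628
  Σ(formed) = 2982 kJ
ΔH = Σ(broken) − Σ(formed) = 2410 − 2982 = −572 kJ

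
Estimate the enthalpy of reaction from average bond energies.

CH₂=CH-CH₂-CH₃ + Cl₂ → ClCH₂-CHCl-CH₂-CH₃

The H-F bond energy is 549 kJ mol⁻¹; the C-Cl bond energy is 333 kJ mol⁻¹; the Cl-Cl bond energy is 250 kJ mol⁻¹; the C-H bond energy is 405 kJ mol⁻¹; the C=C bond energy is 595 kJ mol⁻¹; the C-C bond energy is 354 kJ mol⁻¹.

Bonds broken (reactants):
  C-C: 2 × 354 = 708
  C-H: 8 × 405 = 3240
  C=C: 1 × 595 = 595
  Cl-Cl: 1 × 250 = 250
  Σ(broken) = 4793 kJ
Bonds formed (products):
  C-C: 3 × 354 = 1062
  C-Cl: 2 × 333 = 666
  C-H: 8 × 405 = 3240
  Σ(formed) = 4968 kJ
ΔH = Σ(broken) − Σ(formed) = 4793 − 4968 = −175 kJ

ΔH ≈ −175 kJ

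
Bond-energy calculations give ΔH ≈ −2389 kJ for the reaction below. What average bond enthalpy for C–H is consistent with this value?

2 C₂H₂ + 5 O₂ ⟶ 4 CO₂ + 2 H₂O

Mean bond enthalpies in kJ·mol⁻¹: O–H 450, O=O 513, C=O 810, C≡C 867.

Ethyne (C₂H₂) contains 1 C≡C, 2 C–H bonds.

D(C–H) ≈ 398 kJ/mol

Let D be the C–H bond energy.
Σ(broken) = 2×867 + 4×D + 5×513 = 4299 + 4D
Σ(formed) = 8×810 + 4×450 = 8280
ΔH = Σ(broken) − Σ(formed) = (4299 + 4D) − (8280) = −3981 + 4D
Setting this equal to −2389 kJ gives 4D = 1592, so D = 398 kJ/mol.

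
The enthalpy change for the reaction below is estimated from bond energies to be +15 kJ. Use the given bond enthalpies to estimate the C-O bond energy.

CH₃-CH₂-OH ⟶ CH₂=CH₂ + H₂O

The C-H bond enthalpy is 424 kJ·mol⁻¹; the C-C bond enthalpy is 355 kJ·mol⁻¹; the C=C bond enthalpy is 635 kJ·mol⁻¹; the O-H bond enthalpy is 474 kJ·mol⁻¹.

Let D be the C-O bond energy.
Σ(broken) = 1×355 + 5×424 + 1×D + 1×474 = 2949 + D
Σ(formed) = 4×424 + 1×635 + 2×474 = 3279
ΔH = Σ(broken) − Σ(formed) = (2949 + D) − (3279) = −330 + D
Setting this equal to +15 kJ gives D = 345 kJ/mol.

D(C-O) ≈ 345 kJ/mol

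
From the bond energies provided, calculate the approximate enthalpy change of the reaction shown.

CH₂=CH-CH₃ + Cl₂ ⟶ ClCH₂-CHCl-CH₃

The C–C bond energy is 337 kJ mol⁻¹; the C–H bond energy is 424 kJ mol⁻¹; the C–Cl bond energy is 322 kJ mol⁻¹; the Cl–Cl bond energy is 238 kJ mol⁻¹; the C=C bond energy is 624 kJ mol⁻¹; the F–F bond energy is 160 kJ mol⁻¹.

Bonds broken (reactants):
  C–C: 1 × 337 = 337
  C–H: 6 × 424 = 2544
  C=C: 1 × 624 = 624
  Cl–Cl: 1 × 238 = 238
  Σ(broken) = 3743 kJ
Bonds formed (products):
  C–C: 2 × 337 = 674
  C–Cl: 2 × 322 = 644
  C–H: 6 × 424 = 2544
  Σ(formed) = 3862 kJ
ΔH = Σ(broken) − Σ(formed) = 3743 − 3862 = −119 kJ

ΔH ≈ −119 kJ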